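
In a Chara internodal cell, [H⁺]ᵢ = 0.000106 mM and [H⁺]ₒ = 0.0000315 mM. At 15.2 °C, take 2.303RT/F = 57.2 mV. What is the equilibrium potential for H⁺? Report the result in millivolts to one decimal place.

E = (57.2/z) · log₁₀([H⁺]_out/[H⁺]_in) with z = +1.
= (57.2/1) · log₁₀(0.0000315/0.000106) = 57.20 · log₁₀(0.2972)
= 57.20 · (-0.5270) = -30.14 mV

-30.1 mV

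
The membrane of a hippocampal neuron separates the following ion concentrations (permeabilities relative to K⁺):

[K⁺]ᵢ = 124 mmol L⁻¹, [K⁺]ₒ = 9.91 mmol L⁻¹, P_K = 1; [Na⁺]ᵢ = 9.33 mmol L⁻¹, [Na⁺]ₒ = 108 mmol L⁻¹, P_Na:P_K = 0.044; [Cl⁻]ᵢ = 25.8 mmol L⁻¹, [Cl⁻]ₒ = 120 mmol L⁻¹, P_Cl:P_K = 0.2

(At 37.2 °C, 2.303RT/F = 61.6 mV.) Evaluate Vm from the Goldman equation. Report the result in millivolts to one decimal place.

-53.9 mV

Vm = 61.6 · log₁₀[(Σ P·[cation]ₒ + Σ P·[anion]ᵢ) / (Σ P·[cation]ᵢ + Σ P·[anion]ₒ)]
Numerator = 1×9.91 + 0.044×108 + 0.2×25.8 = 19.82
Denominator = 1×124 + 0.044×9.33 + 0.2×120 = 148.4
Vm = 61.6 · log₁₀(0.13356) = 61.6 × (-0.8743) = -53.86 mV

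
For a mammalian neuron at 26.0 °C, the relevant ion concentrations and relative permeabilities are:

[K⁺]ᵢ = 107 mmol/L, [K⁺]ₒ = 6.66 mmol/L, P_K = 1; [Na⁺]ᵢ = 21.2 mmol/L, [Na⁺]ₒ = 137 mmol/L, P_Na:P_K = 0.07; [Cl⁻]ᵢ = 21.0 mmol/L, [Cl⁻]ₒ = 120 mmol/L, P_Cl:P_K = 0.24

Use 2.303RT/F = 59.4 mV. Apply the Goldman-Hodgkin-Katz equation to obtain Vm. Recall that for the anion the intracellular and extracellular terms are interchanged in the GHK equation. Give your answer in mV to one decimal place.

-48.1 mV

Vm = 59.4 · log₁₀[(Σ P·[cation]ₒ + Σ P·[anion]ᵢ) / (Σ P·[cation]ᵢ + Σ P·[anion]ₒ)]
Numerator = 1×6.66 + 0.07×137 + 0.24×21.0 = 21.29
Denominator = 1×107 + 0.07×21.2 + 0.24×120 = 137.3
Vm = 59.4 · log₁₀(0.15508) = 59.4 × (-0.8094) = -48.08 mV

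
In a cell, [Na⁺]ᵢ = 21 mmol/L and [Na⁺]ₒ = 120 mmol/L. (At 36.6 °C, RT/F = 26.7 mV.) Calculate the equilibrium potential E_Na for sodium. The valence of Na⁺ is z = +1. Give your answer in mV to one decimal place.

E = (26.7/z) · ln([Na⁺]_out/[Na⁺]_in) with z = +1.
= (26.7/1) · ln(120/21) = 26.70 · ln(5.714)
= 26.70 · (1.7430) = 46.54 mV

46.5 mV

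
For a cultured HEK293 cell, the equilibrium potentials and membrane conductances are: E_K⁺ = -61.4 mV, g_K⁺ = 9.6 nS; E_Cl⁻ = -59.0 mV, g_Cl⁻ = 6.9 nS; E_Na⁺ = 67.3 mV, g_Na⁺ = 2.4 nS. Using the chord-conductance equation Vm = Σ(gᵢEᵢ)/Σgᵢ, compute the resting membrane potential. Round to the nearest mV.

Σ gᵢEᵢ = 9.6·(-61.4) + 6.9·(-59.0) + 2.4·(67.3) = -835.02
Σ gᵢ = 9.6 + 6.9 + 2.4 = 18.9
Vm = -835.02 / 18.9 = -44.18 mV

-44 mV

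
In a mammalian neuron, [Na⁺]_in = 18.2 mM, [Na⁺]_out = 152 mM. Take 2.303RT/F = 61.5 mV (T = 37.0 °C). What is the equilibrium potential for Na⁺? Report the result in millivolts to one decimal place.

56.7 mV

E = (61.5/z) · log₁₀([Na⁺]_out/[Na⁺]_in) with z = +1.
= (61.5/1) · log₁₀(152/18.2) = 61.50 · log₁₀(8.352)
= 61.50 · (0.9218) = 56.69 mV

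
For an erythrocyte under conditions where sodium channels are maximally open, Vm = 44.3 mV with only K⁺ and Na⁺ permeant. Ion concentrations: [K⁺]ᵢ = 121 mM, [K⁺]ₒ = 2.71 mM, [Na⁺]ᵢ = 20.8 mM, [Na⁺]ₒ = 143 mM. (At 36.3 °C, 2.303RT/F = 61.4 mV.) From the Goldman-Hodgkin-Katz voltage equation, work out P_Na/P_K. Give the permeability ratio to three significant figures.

19.0

Let α = P_Na/P_K. GHK: Vm = 61.4·log₁₀[(Kₒ + α·Naₒ)/(Kᵢ + α·Naᵢ)].
10^(Vm/61.4) = 10^(44.3/61.4) = 5.2662
So 5.2662·(Kᵢ + α·Naᵢ) = Kₒ + α·Naₒ → α = (5.2662·121.0 − 2.71) / (143.0 − 5.2662·20.8)
α = (637.2 − 2.71) / (143.0 − 109.5) = 634.5/33.46 = 18.96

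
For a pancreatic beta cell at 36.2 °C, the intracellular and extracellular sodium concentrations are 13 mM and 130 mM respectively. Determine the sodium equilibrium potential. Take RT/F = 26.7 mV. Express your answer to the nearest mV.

E = (26.7/z) · ln([Na⁺]_out/[Na⁺]_in) with z = +1.
= (26.7/1) · ln(130/13) = 26.70 · ln(10)
= 26.70 · (2.3026) = 61.48 mV

61 mV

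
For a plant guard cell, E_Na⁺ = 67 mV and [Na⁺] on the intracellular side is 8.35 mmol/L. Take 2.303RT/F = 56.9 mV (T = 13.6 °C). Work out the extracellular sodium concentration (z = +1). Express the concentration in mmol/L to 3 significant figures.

126 mmol/L

Nernst: E = (56.9/1) · log₁₀([out]/[in]), so log₁₀([out]/[in]) = 67.0 × 1 / 56.9 = 1.1775.
[out]/[in] = 10^(1.1775) = 15.05.
[out] = 15.05 × 8.35 = 125.7 mmol/L.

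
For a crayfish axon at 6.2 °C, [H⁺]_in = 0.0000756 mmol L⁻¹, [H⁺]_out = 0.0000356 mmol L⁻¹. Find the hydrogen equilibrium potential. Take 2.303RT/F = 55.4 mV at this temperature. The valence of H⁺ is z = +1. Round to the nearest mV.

E = (55.4/z) · log₁₀([H⁺]_out/[H⁺]_in) with z = +1.
= (55.4/1) · log₁₀(0.0000356/0.0000756) = 55.40 · log₁₀(0.4709)
= 55.40 · (-0.3271) = -18.12 mV

-18 mV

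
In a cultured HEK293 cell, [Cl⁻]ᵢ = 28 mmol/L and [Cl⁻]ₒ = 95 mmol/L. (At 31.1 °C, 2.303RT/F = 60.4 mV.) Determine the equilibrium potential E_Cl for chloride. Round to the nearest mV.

E = (60.4/z) · log₁₀([Cl⁻]_out/[Cl⁻]_in) with z = -1.
For an anion, dividing by z = -1 reverses the sign.
= (60.4/-1) · log₁₀(95/28) = -60.40 · log₁₀(3.393)
= -60.40 · (0.5306) = -32.05 mV

-32 mV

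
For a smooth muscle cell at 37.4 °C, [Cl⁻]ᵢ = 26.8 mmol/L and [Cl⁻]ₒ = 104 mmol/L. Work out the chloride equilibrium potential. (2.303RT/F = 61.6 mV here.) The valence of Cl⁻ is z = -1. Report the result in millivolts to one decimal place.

-36.3 mV

E = (61.6/z) · log₁₀([Cl⁻]_out/[Cl⁻]_in) with z = -1.
For an anion, dividing by z = -1 reverses the sign.
= (61.6/-1) · log₁₀(104/26.8) = -61.60 · log₁₀(3.881)
= -61.60 · (0.5889) = -36.28 mV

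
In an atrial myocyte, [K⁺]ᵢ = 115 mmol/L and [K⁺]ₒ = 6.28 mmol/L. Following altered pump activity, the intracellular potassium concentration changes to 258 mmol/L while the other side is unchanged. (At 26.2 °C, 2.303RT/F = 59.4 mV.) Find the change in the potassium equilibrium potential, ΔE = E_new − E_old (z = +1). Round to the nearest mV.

E_old = (59.4/1)·log₁₀(6.28/115) = -75.01 mV
E_new = (59.4/1)·log₁₀(6.28/258) = -95.85 mV
ΔE = -95.85 − (-75.01) = -20.84 mV

-21 mV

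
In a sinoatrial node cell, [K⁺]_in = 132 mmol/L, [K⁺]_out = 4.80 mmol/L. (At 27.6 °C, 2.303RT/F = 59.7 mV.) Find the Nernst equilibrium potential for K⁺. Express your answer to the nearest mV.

-86 mV

E = (59.7/z) · log₁₀([K⁺]_out/[K⁺]_in) with z = +1.
= (59.7/1) · log₁₀(4.80/132) = 59.70 · log₁₀(0.03636)
= 59.70 · (-1.4393) = -85.93 mV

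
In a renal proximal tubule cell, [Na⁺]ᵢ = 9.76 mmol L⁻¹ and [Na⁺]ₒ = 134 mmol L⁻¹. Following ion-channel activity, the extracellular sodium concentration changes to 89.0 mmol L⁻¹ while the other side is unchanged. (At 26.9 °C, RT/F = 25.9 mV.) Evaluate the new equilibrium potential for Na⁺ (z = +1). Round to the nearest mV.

57 mV

After the shift: [Na⁺]_out = 89.0, [Na⁺]_in = 9.76 mmol L⁻¹.
E_new = (25.9/1)·ln(89.0/9.76) = 25.90 · (2.2103) = 57.25 mV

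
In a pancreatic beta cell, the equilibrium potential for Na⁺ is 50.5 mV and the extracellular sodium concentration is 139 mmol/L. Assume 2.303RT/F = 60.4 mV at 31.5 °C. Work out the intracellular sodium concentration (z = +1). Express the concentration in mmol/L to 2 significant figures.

20 mmol/L

Nernst: E = (60.4/1) · log₁₀([out]/[in]), so log₁₀([out]/[in]) = 50.5 × 1 / 60.4 = 0.8361.
[out]/[in] = 10^(0.8361) = 6.856.
[in] = 139 / 6.856 = 20.27 mmol/L.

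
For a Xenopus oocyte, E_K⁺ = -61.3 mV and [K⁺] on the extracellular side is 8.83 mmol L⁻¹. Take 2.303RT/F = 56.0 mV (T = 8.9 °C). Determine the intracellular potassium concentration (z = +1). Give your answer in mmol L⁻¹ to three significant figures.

110 mmol L⁻¹

Nernst: E = (56.0/1) · log₁₀([out]/[in]), so log₁₀([out]/[in]) = -61.3 × 1 / 56.0 = -1.0946.
[out]/[in] = 10^(-1.0946) = 0.08042.
[in] = 8.83 / 0.08042 = 109.8 mmol L⁻¹.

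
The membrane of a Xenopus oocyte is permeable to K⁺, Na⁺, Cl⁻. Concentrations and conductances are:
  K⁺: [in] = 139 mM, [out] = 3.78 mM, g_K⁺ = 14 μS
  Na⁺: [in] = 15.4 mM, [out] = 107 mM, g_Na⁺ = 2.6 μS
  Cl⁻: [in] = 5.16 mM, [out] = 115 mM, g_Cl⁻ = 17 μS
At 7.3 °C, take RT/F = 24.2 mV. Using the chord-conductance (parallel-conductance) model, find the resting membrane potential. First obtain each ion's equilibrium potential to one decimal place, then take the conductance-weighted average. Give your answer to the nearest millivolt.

E_K⁺ = (24.2/1)·ln(3.78/139) = -87.2 mV
E_Na⁺ = (24.2/1)·ln(107/15.4) = 46.9 mV
E_Cl⁻ = (24.2/-1)·ln(115/5.16) = -75.1 mV
Vm = (Σ gᵢEᵢ)/(Σ gᵢ) = (14·-87.2 + 2.6·46.9 + 17·-75.1) / (14 + 2.6 + 17)
= -2375.56 / 33.6 = -70.70 mV

-71 mV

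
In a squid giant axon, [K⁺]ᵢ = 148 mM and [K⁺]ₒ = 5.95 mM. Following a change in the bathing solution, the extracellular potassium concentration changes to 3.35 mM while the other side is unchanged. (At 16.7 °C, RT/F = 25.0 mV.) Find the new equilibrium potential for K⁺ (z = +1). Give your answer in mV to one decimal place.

-94.7 mV

After the shift: [K⁺]_out = 3.35, [K⁺]_in = 148 mM.
E_new = (25.0/1)·ln(3.35/148) = 25.00 · (-3.7883) = -94.71 mV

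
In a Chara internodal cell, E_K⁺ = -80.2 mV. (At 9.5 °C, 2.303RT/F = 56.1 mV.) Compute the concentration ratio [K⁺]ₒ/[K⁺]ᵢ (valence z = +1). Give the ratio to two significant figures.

log₁₀([out]/[in]) = E·z/(56.1) = -80.2 × 1 / 56.1 = -1.4296
[out]/[in] = 10^(-1.4296) = 0.03719

0.037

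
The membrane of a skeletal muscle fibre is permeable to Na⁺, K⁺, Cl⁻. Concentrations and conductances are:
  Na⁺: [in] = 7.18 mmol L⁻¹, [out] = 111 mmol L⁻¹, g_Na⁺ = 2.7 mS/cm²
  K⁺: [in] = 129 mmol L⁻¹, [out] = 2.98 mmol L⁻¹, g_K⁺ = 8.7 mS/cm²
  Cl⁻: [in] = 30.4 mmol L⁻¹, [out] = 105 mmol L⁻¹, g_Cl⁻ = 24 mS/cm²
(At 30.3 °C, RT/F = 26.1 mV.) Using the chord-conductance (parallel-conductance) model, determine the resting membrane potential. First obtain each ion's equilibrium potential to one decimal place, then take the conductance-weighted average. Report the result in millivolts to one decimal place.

E_Na⁺ = (26.1/1)·ln(111/7.18) = 71.5 mV
E_K⁺ = (26.1/1)·ln(2.98/129) = -98.3 mV
E_Cl⁻ = (26.1/-1)·ln(105/30.4) = -32.4 mV
Vm = (Σ gᵢEᵢ)/(Σ gᵢ) = (2.7·71.5 + 8.7·-98.3 + 24·-32.4) / (2.7 + 8.7 + 24)
= -1439.76 / 35.4 = -40.67 mV

-40.7 mV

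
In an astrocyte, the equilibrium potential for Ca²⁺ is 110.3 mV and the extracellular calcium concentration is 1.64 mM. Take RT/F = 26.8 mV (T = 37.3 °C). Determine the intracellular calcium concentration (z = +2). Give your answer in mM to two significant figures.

Nernst: E = (26.8/2) · ln([out]/[in]), so ln([out]/[in]) = 110.3 × 2 / 26.8 = 8.2313.
[out]/[in] = e^(8.2313) = 3757.
[in] = 1.64 / 3757 = 0.0004365 mM.

0.00044 mM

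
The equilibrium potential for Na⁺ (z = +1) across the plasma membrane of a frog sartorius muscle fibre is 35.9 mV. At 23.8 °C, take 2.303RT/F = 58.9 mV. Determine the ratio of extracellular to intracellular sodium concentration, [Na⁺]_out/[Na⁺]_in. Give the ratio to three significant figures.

log₁₀([out]/[in]) = E·z/(58.9) = 35.9 × 1 / 58.9 = 0.6095
[out]/[in] = 10^(0.6095) = 4.069

4.07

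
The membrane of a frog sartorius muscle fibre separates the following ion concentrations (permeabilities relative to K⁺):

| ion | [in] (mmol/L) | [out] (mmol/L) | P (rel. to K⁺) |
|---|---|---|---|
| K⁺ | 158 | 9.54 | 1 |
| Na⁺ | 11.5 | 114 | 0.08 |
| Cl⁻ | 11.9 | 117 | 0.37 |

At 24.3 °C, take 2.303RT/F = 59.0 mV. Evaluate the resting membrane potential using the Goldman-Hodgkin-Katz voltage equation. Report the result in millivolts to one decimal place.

Vm = 59.0 · log₁₀[(Σ P·[cation]ₒ + Σ P·[anion]ᵢ) / (Σ P·[cation]ᵢ + Σ P·[anion]ₒ)]
Numerator = 1×9.54 + 0.08×114 + 0.37×11.9 = 23.06
Denominator = 1×158 + 0.08×11.5 + 0.37×117 = 202.2
Vm = 59.0 · log₁₀(0.11405) = 59.0 × (-0.9429) = -55.63 mV

-55.6 mV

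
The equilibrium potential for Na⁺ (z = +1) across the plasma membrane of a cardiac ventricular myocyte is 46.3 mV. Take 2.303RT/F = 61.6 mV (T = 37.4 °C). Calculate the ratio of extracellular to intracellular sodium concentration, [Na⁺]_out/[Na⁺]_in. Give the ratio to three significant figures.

log₁₀([out]/[in]) = E·z/(61.6) = 46.3 × 1 / 61.6 = 0.7516
[out]/[in] = 10^(0.7516) = 5.644

5.64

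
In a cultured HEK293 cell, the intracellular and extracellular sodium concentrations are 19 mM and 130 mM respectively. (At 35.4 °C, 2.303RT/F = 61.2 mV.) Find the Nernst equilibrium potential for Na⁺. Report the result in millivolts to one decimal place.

51.1 mV

E = (61.2/z) · log₁₀([Na⁺]_out/[Na⁺]_in) with z = +1.
= (61.2/1) · log₁₀(130/19) = 61.20 · log₁₀(6.842)
= 61.20 · (0.8352) = 51.11 mV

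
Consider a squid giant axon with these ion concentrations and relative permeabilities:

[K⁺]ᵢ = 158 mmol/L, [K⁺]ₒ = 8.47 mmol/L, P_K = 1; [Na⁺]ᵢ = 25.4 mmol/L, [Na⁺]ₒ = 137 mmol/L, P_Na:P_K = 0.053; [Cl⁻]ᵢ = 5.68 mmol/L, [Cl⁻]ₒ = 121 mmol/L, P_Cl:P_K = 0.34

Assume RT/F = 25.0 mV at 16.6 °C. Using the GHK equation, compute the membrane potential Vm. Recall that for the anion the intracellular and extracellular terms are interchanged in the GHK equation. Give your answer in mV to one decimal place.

-60.7 mV

Vm = 25.0 · ln[(Σ P·[cation]ₒ + Σ P·[anion]ᵢ) / (Σ P·[cation]ᵢ + Σ P·[anion]ₒ)]
Numerator = 1×8.47 + 0.053×137 + 0.34×5.68 = 17.66
Denominator = 1×158 + 0.053×25.4 + 0.34×121 = 200.5
Vm = 25.0 · ln(0.088097) = 25.0 × (-2.4293) = -60.73 mV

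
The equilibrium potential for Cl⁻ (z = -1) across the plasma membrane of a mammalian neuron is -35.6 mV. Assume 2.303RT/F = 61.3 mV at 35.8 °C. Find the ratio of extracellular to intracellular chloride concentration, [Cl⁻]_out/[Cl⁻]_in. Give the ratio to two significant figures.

3.8

log₁₀([out]/[in]) = E·z/(61.3) = -35.6 × -1 / 61.3 = 0.5808
[out]/[in] = 10^(0.5808) = 3.808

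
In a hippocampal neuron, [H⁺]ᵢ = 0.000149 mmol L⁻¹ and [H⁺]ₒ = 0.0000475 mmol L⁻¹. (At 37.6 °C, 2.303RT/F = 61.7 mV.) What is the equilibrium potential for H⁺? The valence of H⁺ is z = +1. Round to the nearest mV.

-31 mV

E = (61.7/z) · log₁₀([H⁺]_out/[H⁺]_in) with z = +1.
= (61.7/1) · log₁₀(0.0000475/0.000149) = 61.70 · log₁₀(0.3188)
= 61.70 · (-0.4965) = -30.63 mV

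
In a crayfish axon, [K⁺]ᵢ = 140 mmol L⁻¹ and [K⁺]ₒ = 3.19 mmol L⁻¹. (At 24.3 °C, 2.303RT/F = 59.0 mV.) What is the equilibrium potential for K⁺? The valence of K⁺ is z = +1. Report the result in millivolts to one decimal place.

E = (59.0/z) · log₁₀([K⁺]_out/[K⁺]_in) with z = +1.
= (59.0/1) · log₁₀(3.19/140) = 59.00 · log₁₀(0.02279)
= 59.00 · (-1.6423) = -96.90 mV

-96.9 mV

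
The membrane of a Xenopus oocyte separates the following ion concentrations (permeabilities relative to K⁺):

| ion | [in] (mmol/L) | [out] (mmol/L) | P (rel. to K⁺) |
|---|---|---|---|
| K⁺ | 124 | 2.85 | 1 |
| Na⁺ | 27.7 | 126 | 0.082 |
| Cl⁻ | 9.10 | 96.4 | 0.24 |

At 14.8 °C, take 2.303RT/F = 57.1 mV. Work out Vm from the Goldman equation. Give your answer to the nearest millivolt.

Vm = 57.1 · log₁₀[(Σ P·[cation]ₒ + Σ P·[anion]ᵢ) / (Σ P·[cation]ᵢ + Σ P·[anion]ₒ)]
Numerator = 1×2.85 + 0.082×126 + 0.24×9.10 = 15.37
Denominator = 1×124 + 0.082×27.7 + 0.24×96.4 = 149.4
Vm = 57.1 · log₁₀(0.10285) = 57.1 × (-0.9878) = -56.40 mV

-56 mV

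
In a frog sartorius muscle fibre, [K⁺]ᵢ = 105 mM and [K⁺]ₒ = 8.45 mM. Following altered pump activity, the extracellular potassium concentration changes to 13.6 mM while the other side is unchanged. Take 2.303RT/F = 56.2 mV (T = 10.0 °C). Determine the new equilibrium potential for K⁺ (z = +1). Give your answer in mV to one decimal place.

After the shift: [K⁺]_out = 13.6, [K⁺]_in = 105 mM.
E_new = (56.2/1)·log₁₀(13.6/105) = 56.20 · (-0.8877) = -49.89 mV

-49.9 mV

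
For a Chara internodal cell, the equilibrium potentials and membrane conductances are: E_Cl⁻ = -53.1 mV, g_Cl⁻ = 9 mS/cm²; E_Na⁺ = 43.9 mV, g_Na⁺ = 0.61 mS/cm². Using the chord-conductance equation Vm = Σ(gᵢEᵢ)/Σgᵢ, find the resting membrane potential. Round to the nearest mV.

Σ gᵢEᵢ = 9·(-53.1) + 0.61·(43.9) = -451.12
Σ gᵢ = 9 + 0.61 = 9.61
Vm = -451.12 / 9.61 = -46.94 mV

-47 mV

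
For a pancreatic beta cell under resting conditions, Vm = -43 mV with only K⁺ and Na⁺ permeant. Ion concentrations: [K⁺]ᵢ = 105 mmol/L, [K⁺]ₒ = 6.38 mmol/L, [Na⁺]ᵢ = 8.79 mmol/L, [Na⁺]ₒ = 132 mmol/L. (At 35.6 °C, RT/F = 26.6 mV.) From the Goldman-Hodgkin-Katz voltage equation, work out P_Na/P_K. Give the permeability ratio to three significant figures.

Let α = P_Na/P_K. GHK: Vm = 26.6·ln[(Kₒ + α·Naₒ)/(Kᵢ + α·Naᵢ)].
e^(Vm/26.6) = e^(-43.0/26.6) = 0.19858
So 0.19858·(Kᵢ + α·Naᵢ) = Kₒ + α·Naₒ → α = (0.19858·105.0 − 6.38) / (132.0 − 0.19858·8.79)
α = (20.85 − 6.38) / (132.0 − 1.746) = 14.47/130.3 = 0.1111

0.111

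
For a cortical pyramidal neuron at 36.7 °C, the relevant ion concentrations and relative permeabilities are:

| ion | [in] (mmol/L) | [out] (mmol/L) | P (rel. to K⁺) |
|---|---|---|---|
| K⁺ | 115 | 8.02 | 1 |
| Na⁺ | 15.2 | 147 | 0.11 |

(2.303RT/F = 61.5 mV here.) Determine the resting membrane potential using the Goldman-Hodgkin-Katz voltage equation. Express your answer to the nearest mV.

Vm = 61.5 · log₁₀[(Σ P·[cation]ₒ + Σ P·[anion]ᵢ) / (Σ P·[cation]ᵢ + Σ P·[anion]ₒ)]
Numerator = 1×8.02 + 0.11×147 = 24.19
Denominator = 1×115 + 0.11×15.2 = 116.7
Vm = 61.5 · log₁₀(0.20733) = 61.5 × (-0.6833) = -42.02 mV

-42 mV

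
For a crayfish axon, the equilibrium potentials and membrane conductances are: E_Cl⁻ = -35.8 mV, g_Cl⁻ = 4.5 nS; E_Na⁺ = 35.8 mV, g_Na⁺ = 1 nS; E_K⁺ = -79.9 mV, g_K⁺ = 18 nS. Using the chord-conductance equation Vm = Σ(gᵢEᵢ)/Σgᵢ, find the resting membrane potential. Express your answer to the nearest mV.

Σ gᵢEᵢ = 4.5·(-35.8) + 1·(35.8) + 18·(-79.9) = -1563.50
Σ gᵢ = 4.5 + 1 + 18 = 23.5
Vm = -1563.50 / 23.5 = -66.53 mV

-67 mV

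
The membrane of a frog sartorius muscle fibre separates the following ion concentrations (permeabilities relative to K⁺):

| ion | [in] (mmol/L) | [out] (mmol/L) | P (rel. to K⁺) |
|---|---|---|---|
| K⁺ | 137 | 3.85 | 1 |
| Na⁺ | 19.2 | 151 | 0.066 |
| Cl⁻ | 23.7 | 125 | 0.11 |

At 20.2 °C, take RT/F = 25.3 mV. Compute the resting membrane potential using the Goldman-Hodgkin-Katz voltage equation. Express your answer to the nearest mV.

-56 mV

Vm = 25.3 · ln[(Σ P·[cation]ₒ + Σ P·[anion]ᵢ) / (Σ P·[cation]ᵢ + Σ P·[anion]ₒ)]
Numerator = 1×3.85 + 0.066×151 + 0.11×23.7 = 16.42
Denominator = 1×137 + 0.066×19.2 + 0.11×125 = 152
Vm = 25.3 · ln(0.10803) = 25.3 × (-2.2253) = -56.30 mV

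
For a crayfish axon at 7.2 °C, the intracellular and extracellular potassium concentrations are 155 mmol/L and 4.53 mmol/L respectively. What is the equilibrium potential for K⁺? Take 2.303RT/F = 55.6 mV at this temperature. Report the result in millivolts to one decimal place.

-85.3 mV

E = (55.6/z) · log₁₀([K⁺]_out/[K⁺]_in) with z = +1.
= (55.6/1) · log₁₀(4.53/155) = 55.60 · log₁₀(0.02923)
= 55.60 · (-1.5342) = -85.30 mV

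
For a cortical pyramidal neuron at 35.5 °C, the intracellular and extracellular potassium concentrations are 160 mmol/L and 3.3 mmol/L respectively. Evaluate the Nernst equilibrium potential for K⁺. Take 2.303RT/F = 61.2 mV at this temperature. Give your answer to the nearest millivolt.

-103 mV

E = (61.2/z) · log₁₀([K⁺]_out/[K⁺]_in) with z = +1.
= (61.2/1) · log₁₀(3.3/160) = 61.20 · log₁₀(0.02062)
= 61.20 · (-1.6856) = -103.16 mV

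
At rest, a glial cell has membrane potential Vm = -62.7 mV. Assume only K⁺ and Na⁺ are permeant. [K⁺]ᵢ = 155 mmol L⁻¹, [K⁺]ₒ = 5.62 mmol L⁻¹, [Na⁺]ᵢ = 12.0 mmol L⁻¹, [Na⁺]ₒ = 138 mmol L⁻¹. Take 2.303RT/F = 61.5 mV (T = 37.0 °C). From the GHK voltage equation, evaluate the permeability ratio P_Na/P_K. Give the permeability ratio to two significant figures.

Let α = P_Na/P_K. GHK: Vm = 61.5·log₁₀[(Kₒ + α·Naₒ)/(Kᵢ + α·Naᵢ)].
10^(Vm/61.5) = 10^(-62.7/61.5) = 0.095607
So 0.095607·(Kᵢ + α·Naᵢ) = Kₒ + α·Naₒ → α = (0.095607·155.0 − 5.62) / (138.0 − 0.095607·12.0)
α = (14.82 − 5.62) / (138.0 − 1.147) = 9.199/136.9 = 0.06722

0.067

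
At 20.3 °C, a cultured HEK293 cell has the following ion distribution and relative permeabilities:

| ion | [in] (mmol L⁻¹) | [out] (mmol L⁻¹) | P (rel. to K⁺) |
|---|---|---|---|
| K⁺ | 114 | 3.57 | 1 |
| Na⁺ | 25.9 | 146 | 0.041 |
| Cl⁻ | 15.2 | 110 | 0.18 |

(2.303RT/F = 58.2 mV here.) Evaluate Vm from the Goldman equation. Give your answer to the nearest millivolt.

-61 mV

Vm = 58.2 · log₁₀[(Σ P·[cation]ₒ + Σ P·[anion]ᵢ) / (Σ P·[cation]ᵢ + Σ P·[anion]ₒ)]
Numerator = 1×3.57 + 0.041×146 + 0.18×15.2 = 12.29
Denominator = 1×114 + 0.041×25.9 + 0.18×110 = 134.9
Vm = 58.2 · log₁₀(0.091145) = 58.2 × (-1.0403) = -60.54 mV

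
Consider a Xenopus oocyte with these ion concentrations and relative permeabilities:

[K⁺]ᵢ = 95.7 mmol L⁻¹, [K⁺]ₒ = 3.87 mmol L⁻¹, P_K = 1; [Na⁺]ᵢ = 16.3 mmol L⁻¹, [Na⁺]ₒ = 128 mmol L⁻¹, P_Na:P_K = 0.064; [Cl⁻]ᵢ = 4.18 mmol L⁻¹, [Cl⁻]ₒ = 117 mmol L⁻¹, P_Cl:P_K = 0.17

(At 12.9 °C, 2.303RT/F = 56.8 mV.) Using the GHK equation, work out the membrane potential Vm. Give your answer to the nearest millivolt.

-55 mV

Vm = 56.8 · log₁₀[(Σ P·[cation]ₒ + Σ P·[anion]ᵢ) / (Σ P·[cation]ᵢ + Σ P·[anion]ₒ)]
Numerator = 1×3.87 + 0.064×128 + 0.17×4.18 = 12.77
Denominator = 1×95.7 + 0.064×16.3 + 0.17×117 = 116.6
Vm = 56.8 · log₁₀(0.10951) = 56.8 × (-0.9605) = -54.56 mV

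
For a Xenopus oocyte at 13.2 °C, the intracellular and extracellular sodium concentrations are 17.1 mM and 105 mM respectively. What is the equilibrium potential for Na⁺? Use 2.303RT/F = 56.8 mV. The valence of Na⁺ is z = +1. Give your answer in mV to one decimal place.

E = (56.8/z) · log₁₀([Na⁺]_out/[Na⁺]_in) with z = +1.
= (56.8/1) · log₁₀(105/17.1) = 56.80 · log₁₀(6.14)
= 56.80 · (0.7882) = 44.77 mV

44.8 mV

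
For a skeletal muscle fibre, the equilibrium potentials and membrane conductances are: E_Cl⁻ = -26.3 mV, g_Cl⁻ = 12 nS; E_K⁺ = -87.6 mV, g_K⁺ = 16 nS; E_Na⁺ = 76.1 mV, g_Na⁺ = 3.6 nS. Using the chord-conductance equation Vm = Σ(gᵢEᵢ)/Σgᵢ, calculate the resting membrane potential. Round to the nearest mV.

Σ gᵢEᵢ = 12·(-26.3) + 16·(-87.6) + 3.6·(76.1) = -1443.24
Σ gᵢ = 12 + 16 + 3.6 = 31.6
Vm = -1443.24 / 31.6 = -45.67 mV

-46 mV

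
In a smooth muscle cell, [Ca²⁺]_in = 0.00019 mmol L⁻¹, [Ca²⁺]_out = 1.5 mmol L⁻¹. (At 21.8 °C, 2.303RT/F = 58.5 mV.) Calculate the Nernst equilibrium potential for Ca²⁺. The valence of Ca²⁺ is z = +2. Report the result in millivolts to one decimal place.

114.0 mV

E = (58.5/z) · log₁₀([Ca²⁺]_out/[Ca²⁺]_in) with z = +2.
= (58.5/2) · log₁₀(1.5/0.00019) = 29.25 · log₁₀(7895)
= 29.25 · (3.8973) = 114.00 mV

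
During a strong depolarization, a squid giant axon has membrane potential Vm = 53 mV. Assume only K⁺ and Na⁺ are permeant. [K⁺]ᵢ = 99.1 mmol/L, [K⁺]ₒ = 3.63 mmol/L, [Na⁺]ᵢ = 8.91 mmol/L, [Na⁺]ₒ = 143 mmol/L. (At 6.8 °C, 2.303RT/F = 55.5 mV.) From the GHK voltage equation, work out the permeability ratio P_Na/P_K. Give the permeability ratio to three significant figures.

Let α = P_Na/P_K. GHK: Vm = 55.5·log₁₀[(Kₒ + α·Naₒ)/(Kᵢ + α·Naᵢ)].
10^(Vm/55.5) = 10^(53.0/55.5) = 9.0148
So 9.0148·(Kᵢ + α·Naᵢ) = Kₒ + α·Naₒ → α = (9.0148·99.1 − 3.63) / (143.0 − 9.0148·8.91)
α = (893.4 − 3.63) / (143.0 − 80.32) = 889.7/62.68 = 14.2

14.2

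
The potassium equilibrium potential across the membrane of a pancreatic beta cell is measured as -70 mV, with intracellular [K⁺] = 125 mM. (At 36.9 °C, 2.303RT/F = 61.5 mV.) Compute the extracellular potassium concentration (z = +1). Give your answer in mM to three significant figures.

Nernst: E = (61.5/1) · log₁₀([out]/[in]), so log₁₀([out]/[in]) = -70.0 × 1 / 61.5 = -1.1382.
[out]/[in] = 10^(-1.1382) = 0.07274.
[out] = 0.07274 × 125 = 9.093 mM.

9.09 mM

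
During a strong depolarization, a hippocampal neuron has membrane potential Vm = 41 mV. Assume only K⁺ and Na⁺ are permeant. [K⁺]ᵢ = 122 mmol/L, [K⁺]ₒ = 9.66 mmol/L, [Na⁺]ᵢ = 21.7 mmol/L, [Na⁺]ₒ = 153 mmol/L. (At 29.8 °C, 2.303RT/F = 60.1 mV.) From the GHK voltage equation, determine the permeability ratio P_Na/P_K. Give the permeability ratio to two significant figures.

Let α = P_Na/P_K. GHK: Vm = 60.1·log₁₀[(Kₒ + α·Naₒ)/(Kᵢ + α·Naᵢ)].
10^(Vm/60.1) = 10^(41.0/60.1) = 4.8106
So 4.8106·(Kᵢ + α·Naᵢ) = Kₒ + α·Naₒ → α = (4.8106·122.0 − 9.66) / (153.0 − 4.8106·21.7)
α = (586.9 − 9.66) / (153.0 − 104.4) = 577.2/48.61 = 11.87

12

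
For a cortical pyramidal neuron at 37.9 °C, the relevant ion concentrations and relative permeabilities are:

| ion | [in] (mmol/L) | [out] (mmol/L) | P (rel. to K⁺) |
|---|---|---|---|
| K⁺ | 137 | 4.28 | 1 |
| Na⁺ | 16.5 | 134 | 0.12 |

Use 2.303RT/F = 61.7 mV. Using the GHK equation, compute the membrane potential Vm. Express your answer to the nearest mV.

-51 mV

Vm = 61.7 · log₁₀[(Σ P·[cation]ₒ + Σ P·[anion]ᵢ) / (Σ P·[cation]ᵢ + Σ P·[anion]ₒ)]
Numerator = 1×4.28 + 0.12×134 = 20.36
Denominator = 1×137 + 0.12×16.5 = 139
Vm = 61.7 · log₁₀(0.1465) = 61.7 × (-0.8342) = -51.47 mV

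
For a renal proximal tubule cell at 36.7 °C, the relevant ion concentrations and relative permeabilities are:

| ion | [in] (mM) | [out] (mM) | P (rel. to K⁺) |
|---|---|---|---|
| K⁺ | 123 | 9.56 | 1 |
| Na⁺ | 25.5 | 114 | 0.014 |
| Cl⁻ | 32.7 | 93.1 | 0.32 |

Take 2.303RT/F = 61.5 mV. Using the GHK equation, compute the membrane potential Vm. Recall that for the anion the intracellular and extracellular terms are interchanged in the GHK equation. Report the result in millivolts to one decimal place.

-52.3 mV

Vm = 61.5 · log₁₀[(Σ P·[cation]ₒ + Σ P·[anion]ᵢ) / (Σ P·[cation]ᵢ + Σ P·[anion]ₒ)]
Numerator = 1×9.56 + 0.014×114 + 0.32×32.7 = 21.62
Denominator = 1×123 + 0.014×25.5 + 0.32×93.1 = 153.1
Vm = 61.5 · log₁₀(0.14117) = 61.5 × (-0.8503) = -52.29 mV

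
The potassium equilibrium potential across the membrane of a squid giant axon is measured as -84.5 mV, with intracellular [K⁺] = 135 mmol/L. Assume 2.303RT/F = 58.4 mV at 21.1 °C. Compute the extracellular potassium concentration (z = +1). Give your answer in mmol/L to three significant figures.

Nernst: E = (58.4/1) · log₁₀([out]/[in]), so log₁₀([out]/[in]) = -84.5 × 1 / 58.4 = -1.4469.
[out]/[in] = 10^(-1.4469) = 0.03573.
[out] = 0.03573 × 135 = 4.824 mmol/L.

4.82 mmol/L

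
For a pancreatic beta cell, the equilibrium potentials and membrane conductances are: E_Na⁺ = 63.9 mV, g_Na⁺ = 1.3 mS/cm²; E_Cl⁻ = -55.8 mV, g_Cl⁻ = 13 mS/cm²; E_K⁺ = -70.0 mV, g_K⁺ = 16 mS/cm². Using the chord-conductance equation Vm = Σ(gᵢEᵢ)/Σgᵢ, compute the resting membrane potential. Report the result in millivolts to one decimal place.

-58.2 mV

Σ gᵢEᵢ = 1.3·(63.9) + 13·(-55.8) + 16·(-70.0) = -1762.33
Σ gᵢ = 1.3 + 13 + 16 = 30.3
Vm = -1762.33 / 30.3 = -58.16 mV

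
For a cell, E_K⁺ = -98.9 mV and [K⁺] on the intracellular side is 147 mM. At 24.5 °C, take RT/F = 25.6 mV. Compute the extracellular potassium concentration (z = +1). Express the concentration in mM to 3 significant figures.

3.09 mM

Nernst: E = (25.6/1) · ln([out]/[in]), so ln([out]/[in]) = -98.9 × 1 / 25.6 = -3.8633.
[out]/[in] = e^(-3.8633) = 0.021.
[out] = 0.021 × 147 = 3.087 mM.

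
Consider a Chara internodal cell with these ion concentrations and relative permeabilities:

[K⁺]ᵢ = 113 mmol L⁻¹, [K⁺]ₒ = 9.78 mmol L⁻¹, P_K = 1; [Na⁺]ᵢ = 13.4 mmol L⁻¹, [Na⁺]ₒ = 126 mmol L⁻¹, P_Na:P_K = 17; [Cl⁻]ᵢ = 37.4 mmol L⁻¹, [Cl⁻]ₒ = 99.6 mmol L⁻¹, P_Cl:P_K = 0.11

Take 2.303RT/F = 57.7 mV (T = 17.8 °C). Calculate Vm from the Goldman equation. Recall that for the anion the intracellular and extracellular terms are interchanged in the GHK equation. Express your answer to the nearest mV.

45 mV

Vm = 57.7 · log₁₀[(Σ P·[cation]ₒ + Σ P·[anion]ᵢ) / (Σ P·[cation]ᵢ + Σ P·[anion]ₒ)]
Numerator = 1×9.78 + 17×126 + 0.11×37.4 = 2156
Denominator = 1×113 + 17×13.4 + 0.11×99.6 = 351.8
Vm = 57.7 · log₁₀(6.1289) = 57.7 × (0.7874) = 45.43 mV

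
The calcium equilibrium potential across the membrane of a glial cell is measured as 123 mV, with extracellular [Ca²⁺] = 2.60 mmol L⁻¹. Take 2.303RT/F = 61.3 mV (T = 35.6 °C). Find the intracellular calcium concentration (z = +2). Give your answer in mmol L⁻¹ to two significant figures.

0.00025 mmol L⁻¹

Nernst: E = (61.3/2) · log₁₀([out]/[in]), so log₁₀([out]/[in]) = 123.0 × 2 / 61.3 = 4.0131.
[out]/[in] = 10^(4.0131) = 1.031e+04.
[in] = 2.60 / 1.031e+04 = 0.0002523 mmol L⁻¹.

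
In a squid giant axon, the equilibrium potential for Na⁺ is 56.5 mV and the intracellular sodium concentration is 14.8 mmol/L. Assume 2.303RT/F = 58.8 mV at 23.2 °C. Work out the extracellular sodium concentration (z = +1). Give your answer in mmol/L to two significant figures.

Nernst: E = (58.8/1) · log₁₀([out]/[in]), so log₁₀([out]/[in]) = 56.5 × 1 / 58.8 = 0.9609.
[out]/[in] = 10^(0.9609) = 9.139.
[out] = 9.139 × 14.8 = 135.3 mmol/L.

140 mmol/L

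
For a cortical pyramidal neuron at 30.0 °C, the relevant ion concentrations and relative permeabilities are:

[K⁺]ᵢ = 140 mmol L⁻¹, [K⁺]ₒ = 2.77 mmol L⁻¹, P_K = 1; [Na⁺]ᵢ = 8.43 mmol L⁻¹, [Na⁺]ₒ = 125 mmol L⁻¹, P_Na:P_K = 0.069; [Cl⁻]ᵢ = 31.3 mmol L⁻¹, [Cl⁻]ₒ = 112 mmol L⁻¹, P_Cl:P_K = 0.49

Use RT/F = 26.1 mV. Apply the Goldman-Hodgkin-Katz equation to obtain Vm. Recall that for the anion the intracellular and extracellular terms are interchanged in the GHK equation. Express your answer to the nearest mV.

Vm = 26.1 · ln[(Σ P·[cation]ₒ + Σ P·[anion]ᵢ) / (Σ P·[cation]ᵢ + Σ P·[anion]ₒ)]
Numerator = 1×2.77 + 0.069×125 + 0.49×31.3 = 26.73
Denominator = 1×140 + 0.069×8.43 + 0.49×112 = 195.5
Vm = 26.1 · ln(0.13676) = 26.1 × (-1.9895) = -51.93 mV

-52 mV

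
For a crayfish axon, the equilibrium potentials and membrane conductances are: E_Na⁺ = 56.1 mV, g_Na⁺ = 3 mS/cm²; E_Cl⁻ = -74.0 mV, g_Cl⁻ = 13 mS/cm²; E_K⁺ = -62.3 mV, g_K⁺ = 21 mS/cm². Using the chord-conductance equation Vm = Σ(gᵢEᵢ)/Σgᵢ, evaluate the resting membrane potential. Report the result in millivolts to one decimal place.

-56.8 mV

Σ gᵢEᵢ = 3·(56.1) + 13·(-74.0) + 21·(-62.3) = -2102.00
Σ gᵢ = 3 + 13 + 21 = 37
Vm = -2102.00 / 37 = -56.81 mV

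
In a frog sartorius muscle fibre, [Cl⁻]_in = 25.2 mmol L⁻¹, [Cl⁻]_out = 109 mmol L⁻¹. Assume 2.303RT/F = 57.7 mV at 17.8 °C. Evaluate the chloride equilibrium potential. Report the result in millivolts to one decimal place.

-36.7 mV

E = (57.7/z) · log₁₀([Cl⁻]_out/[Cl⁻]_in) with z = -1.
For an anion, dividing by z = -1 reverses the sign.
= (57.7/-1) · log₁₀(109/25.2) = -57.70 · log₁₀(4.325)
= -57.70 · (0.6360) = -36.70 mV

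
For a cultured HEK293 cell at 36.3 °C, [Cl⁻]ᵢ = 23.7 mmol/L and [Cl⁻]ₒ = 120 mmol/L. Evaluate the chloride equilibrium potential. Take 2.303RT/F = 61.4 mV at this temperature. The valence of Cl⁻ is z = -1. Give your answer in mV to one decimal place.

E = (61.4/z) · log₁₀([Cl⁻]_out/[Cl⁻]_in) with z = -1.
For an anion, dividing by z = -1 reverses the sign.
= (61.4/-1) · log₁₀(120/23.7) = -61.40 · log₁₀(5.063)
= -61.40 · (0.7044) = -43.25 mV

-43.3 mV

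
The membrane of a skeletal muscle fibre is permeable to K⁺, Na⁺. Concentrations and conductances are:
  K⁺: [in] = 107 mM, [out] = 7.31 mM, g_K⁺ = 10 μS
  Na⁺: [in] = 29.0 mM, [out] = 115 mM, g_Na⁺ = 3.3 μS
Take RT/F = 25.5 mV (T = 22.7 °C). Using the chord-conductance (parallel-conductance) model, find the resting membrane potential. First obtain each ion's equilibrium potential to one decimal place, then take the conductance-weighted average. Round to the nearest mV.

E_K⁺ = (25.5/1)·ln(7.31/107) = -68.4 mV
E_Na⁺ = (25.5/1)·ln(115/29.0) = 35.1 mV
Vm = (Σ gᵢEᵢ)/(Σ gᵢ) = (10·-68.4 + 3.3·35.1) / (10 + 3.3)
= -568.17 / 13.3 = -42.72 mV

-43 mV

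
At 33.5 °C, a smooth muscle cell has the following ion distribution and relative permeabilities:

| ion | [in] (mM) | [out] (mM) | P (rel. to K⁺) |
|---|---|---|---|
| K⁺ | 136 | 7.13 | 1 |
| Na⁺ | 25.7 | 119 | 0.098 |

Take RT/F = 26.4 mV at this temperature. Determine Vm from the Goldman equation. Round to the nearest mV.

Vm = 26.4 · ln[(Σ P·[cation]ₒ + Σ P·[anion]ᵢ) / (Σ P·[cation]ᵢ + Σ P·[anion]ₒ)]
Numerator = 1×7.13 + 0.098×119 = 18.79
Denominator = 1×136 + 0.098×25.7 = 138.5
Vm = 26.4 · ln(0.13566) = 26.4 × (-1.9976) = -52.74 mV

-53 mV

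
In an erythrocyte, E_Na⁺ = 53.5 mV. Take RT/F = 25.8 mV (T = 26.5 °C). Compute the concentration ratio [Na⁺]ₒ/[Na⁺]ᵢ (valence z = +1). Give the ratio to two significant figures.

ln([out]/[in]) = E·z/(25.8) = 53.5 × 1 / 25.8 = 2.0736
[out]/[in] = e^(2.0736) = 7.954

8.0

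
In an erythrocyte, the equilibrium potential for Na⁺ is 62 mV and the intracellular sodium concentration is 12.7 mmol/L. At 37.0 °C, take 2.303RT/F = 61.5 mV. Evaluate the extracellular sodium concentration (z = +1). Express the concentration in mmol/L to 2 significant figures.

Nernst: E = (61.5/1) · log₁₀([out]/[in]), so log₁₀([out]/[in]) = 62.0 × 1 / 61.5 = 1.0081.
[out]/[in] = 10^(1.0081) = 10.19.
[out] = 10.19 × 12.7 = 129.4 mmol/L.

130 mmol/L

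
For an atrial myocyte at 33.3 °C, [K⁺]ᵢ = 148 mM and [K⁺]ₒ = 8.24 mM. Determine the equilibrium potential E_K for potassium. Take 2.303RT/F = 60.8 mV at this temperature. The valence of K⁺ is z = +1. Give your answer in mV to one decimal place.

E = (60.8/z) · log₁₀([K⁺]_out/[K⁺]_in) with z = +1.
= (60.8/1) · log₁₀(8.24/148) = 60.80 · log₁₀(0.05568)
= 60.80 · (-1.2543) = -76.26 mV

-76.3 mV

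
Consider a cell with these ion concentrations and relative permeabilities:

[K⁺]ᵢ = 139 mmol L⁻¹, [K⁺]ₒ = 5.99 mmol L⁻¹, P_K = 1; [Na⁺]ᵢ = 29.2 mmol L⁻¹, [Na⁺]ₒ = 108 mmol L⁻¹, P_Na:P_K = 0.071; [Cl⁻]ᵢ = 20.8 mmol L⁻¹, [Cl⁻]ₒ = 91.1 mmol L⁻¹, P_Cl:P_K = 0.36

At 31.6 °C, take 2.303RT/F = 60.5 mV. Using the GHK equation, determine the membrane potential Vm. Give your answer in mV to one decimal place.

-55.4 mV

Vm = 60.5 · log₁₀[(Σ P·[cation]ₒ + Σ P·[anion]ᵢ) / (Σ P·[cation]ᵢ + Σ P·[anion]ₒ)]
Numerator = 1×5.99 + 0.071×108 + 0.36×20.8 = 21.15
Denominator = 1×139 + 0.071×29.2 + 0.36×91.1 = 173.9
Vm = 60.5 · log₁₀(0.12162) = 60.5 × (-0.9150) = -55.36 mV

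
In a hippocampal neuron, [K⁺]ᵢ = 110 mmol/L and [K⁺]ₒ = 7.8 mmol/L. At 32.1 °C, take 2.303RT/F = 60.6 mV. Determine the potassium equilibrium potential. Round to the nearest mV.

E = (60.6/z) · log₁₀([K⁺]_out/[K⁺]_in) with z = +1.
= (60.6/1) · log₁₀(7.8/110) = 60.60 · log₁₀(0.07091)
= 60.60 · (-1.1493) = -69.65 mV

-70 mV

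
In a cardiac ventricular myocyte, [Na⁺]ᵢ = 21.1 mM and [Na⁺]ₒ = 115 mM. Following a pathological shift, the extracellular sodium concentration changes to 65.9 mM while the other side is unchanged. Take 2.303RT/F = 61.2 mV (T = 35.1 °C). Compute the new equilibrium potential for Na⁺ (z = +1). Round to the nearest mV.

After the shift: [Na⁺]_out = 65.9, [Na⁺]_in = 21.1 mM.
E_new = (61.2/1)·log₁₀(65.9/21.1) = 61.20 · (0.4946) = 30.27 mV

30 mV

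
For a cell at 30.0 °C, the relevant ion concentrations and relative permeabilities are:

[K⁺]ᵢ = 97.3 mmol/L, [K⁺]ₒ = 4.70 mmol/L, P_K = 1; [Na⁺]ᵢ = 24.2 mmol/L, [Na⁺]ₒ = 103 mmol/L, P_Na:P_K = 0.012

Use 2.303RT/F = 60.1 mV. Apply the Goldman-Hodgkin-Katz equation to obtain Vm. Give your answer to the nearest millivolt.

-73 mV

Vm = 60.1 · log₁₀[(Σ P·[cation]ₒ + Σ P·[anion]ᵢ) / (Σ P·[cation]ᵢ + Σ P·[anion]ₒ)]
Numerator = 1×4.70 + 0.012×103 = 5.936
Denominator = 1×97.3 + 0.012×24.2 = 97.59
Vm = 60.1 · log₁₀(0.060826) = 60.1 × (-1.2159) = -73.08 mV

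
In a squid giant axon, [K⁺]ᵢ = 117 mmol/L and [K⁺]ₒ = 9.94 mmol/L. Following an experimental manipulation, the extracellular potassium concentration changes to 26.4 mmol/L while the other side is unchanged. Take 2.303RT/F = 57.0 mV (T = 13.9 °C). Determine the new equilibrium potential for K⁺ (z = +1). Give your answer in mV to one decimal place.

-36.9 mV

After the shift: [K⁺]_out = 26.4, [K⁺]_in = 117 mmol/L.
E_new = (57.0/1)·log₁₀(26.4/117) = 57.00 · (-0.6466) = -36.86 mV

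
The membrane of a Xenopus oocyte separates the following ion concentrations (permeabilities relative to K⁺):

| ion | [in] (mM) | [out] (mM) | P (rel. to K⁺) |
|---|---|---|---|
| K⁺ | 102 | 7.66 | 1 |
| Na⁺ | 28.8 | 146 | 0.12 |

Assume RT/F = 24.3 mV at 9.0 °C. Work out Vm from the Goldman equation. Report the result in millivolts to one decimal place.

Vm = 24.3 · ln[(Σ P·[cation]ₒ + Σ P·[anion]ᵢ) / (Σ P·[cation]ᵢ + Σ P·[anion]ₒ)]
Numerator = 1×7.66 + 0.12×146 = 25.18
Denominator = 1×102 + 0.12×28.8 = 105.5
Vm = 24.3 · ln(0.23877) = 24.3 × (-1.4322) = -34.80 mV

-34.8 mV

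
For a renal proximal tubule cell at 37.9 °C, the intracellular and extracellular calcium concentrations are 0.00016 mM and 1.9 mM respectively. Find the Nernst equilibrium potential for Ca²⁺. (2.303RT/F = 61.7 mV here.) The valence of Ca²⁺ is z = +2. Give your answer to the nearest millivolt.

E = (61.7/z) · log₁₀([Ca²⁺]_out/[Ca²⁺]_in) with z = +2.
= (61.7/2) · log₁₀(1.9/0.00016) = 30.85 · log₁₀(1.187e+04)
= 30.85 · (4.0746) = 125.70 mV

126 mV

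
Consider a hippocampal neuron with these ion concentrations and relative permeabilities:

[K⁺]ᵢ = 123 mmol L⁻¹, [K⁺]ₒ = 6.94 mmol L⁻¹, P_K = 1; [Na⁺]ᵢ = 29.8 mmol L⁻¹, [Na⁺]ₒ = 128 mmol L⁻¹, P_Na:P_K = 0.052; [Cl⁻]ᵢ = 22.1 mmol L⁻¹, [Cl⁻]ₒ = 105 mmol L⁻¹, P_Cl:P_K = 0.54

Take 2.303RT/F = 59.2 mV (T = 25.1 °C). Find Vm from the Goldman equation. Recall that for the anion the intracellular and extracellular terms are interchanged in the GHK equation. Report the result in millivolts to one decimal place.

Vm = 59.2 · log₁₀[(Σ P·[cation]ₒ + Σ P·[anion]ᵢ) / (Σ P·[cation]ᵢ + Σ P·[anion]ₒ)]
Numerator = 1×6.94 + 0.052×128 + 0.54×22.1 = 25.53
Denominator = 1×123 + 0.052×29.8 + 0.54×105 = 181.2
Vm = 59.2 · log₁₀(0.14086) = 59.2 × (-0.8512) = -50.39 mV

-50.4 mV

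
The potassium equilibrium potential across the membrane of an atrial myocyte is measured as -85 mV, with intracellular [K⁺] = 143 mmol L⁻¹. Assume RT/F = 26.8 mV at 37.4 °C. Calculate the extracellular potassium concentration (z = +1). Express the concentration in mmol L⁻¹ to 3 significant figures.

6.00 mmol L⁻¹

Nernst: E = (26.8/1) · ln([out]/[in]), so ln([out]/[in]) = -85.0 × 1 / 26.8 = -3.1716.
[out]/[in] = e^(-3.1716) = 0.04193.
[out] = 0.04193 × 143 = 5.997 mmol L⁻¹.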